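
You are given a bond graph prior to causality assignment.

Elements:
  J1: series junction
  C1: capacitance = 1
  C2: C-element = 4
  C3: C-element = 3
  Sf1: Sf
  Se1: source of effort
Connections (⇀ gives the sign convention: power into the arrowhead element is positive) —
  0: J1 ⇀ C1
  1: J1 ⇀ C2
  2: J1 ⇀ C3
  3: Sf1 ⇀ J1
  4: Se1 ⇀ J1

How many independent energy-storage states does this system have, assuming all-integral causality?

3  (C1, C2, C3 all integral)

β3 →Sf1  (source Sf1 imposes f)
β4 →J1  (Se1 (Se) sets effort on bond)
β0 →J1  (J1: bond 3 brought flow, rest push out)
β1 →J1  (J1 flow already set via bond 3)
β2 →J1  (J1: bond 3 brought flow, rest push out)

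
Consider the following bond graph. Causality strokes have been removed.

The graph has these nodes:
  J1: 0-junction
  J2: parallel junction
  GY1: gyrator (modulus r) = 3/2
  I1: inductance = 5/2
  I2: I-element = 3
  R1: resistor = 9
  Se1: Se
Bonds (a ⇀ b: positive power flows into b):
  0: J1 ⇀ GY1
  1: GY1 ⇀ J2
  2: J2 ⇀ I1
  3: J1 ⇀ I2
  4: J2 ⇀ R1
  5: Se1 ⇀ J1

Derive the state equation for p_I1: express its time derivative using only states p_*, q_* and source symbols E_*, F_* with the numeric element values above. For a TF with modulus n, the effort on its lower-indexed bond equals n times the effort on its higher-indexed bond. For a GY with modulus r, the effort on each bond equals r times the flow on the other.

#5 |J1  (Se1: effort source, stroke at far end)
#0 |GY1  (J1: bond 5 brought effort, rest push out)
#3 |I2  (J1: bond 5 brought effort, rest push out)
#1 |GY1  (GY GY1: same side as bond 0)
#2 |I1  (I1: I, integral causality)
#4 |J2  (closing 0-jn rule on J2)

dp_I1/dt = 6*E_Se1 - 18*p_I1/5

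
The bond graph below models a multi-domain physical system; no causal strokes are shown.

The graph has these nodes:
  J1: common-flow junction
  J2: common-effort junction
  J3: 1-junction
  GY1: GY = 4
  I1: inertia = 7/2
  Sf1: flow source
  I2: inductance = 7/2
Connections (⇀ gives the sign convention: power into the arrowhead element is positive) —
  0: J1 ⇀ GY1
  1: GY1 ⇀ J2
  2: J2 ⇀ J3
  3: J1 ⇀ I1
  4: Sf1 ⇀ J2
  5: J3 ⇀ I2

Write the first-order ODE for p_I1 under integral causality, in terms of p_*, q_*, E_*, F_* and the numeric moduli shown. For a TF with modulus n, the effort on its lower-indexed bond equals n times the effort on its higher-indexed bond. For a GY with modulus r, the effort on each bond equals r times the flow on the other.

dp_I1/dt = 4*F_Sf1 - 8*p_I2/7

β4 →Sf1  (source Sf1 imposes f)
β3 →I1  (I1 outputs flow p/I1)
β0 →J1  (common-f at J1 fixed by 3)
β1 →J2  (through GY1, causality inverts; strokes same side of GY1)
β2 →J3  (common-e at J2 fixed by 1)
β5 →I2  (J3: last free bond brings flow in)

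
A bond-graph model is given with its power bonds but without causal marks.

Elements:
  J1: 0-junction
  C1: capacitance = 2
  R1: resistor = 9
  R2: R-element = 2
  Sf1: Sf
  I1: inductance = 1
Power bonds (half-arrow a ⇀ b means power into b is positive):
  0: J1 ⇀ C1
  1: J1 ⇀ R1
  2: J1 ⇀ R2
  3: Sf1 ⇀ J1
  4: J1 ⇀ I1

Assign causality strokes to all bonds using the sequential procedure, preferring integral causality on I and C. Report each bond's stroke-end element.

bond 3 →Sf1  (Sf1 (Sf) sets flow on bond)
bond 0 →J1  (C1: C, integral causality)
bond 1 →R1  (J1: bond 0 brought effort, rest push out)
bond 2 →R2  (0-jn J1 has e-setter on 0)
bond 4 →I1  (J1 effort already set via bond 0)

b0 →J1
b1 →R1
b2 →R2
b3 →Sf1
b4 →I1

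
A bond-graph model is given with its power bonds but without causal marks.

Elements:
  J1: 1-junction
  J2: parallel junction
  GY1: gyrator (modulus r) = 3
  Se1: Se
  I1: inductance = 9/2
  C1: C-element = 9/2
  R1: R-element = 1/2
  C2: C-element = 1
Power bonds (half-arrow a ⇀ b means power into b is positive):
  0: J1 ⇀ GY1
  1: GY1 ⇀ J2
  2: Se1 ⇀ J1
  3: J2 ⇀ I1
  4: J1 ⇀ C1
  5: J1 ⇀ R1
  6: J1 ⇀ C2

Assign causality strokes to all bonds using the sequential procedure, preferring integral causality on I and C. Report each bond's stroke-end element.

bond 2 |J1  (Se1: effort source, stroke at far end)
bond 3 |I1  (I1 integral (f out))
bond 1 |J2  (J2: last free bond brings effort in)
bond 0 |J1  (GY1: gyrator matches bond 1)
bond 4 |J1  (prefer integral on C1)
bond 6 |J1  (C2 outputs effort q/C2)
bond 5 |R1  (J1: last free bond brings flow in)

bond 0 |J1
bond 1 |J2
bond 2 |J1
bond 3 |I1
bond 4 |J1
bond 5 |R1
bond 6 |J1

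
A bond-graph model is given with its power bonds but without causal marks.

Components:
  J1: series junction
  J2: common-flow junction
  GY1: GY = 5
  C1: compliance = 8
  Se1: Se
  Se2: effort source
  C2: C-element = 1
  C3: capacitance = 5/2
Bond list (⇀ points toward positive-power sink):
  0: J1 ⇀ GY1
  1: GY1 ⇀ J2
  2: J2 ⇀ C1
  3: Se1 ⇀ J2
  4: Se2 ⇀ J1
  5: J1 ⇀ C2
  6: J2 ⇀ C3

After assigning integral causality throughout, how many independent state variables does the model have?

#3 |J2  (source Se1 imposes e)
#4 |J1  (Se2 fixes effort; stroke away)
#2 |J2  (C1 outputs effort q/C1)
#5 |J1  (C2 integral (e out))
#0 |GY1  (J1 needs exactly one f-in)
#1 |GY1  (GY1 both-in/both-out from 0)
#6 |J2  (J2 flow already set via bond 1)

3  (C1, C2, C3 all integral)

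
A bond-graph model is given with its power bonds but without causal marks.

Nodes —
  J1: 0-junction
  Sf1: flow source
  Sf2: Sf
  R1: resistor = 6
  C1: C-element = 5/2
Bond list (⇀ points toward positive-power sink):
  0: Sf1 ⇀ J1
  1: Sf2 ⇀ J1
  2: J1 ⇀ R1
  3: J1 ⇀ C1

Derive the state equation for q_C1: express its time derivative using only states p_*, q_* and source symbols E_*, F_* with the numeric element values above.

dq_C1/dt = F_Sf1 + F_Sf2 - q_C1/15

#0 |Sf1  (Sf1 fixes flow; stroke at Sf1)
#1 |Sf2  (source Sf2 imposes f)
#3 |J1  (C1 integral (e out))
#2 |R1  (0-jn J1 has e-setter on 3)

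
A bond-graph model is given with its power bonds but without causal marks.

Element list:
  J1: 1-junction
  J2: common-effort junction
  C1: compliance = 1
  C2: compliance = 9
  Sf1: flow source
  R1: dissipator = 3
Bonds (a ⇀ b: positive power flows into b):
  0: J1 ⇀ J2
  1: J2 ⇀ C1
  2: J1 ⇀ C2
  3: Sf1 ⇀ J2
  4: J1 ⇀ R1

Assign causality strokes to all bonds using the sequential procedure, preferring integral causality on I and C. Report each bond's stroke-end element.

#3 stroke at Sf1  (source Sf1 imposes f)
#1 stroke at J2  (C1 integral (e out))
#0 stroke at J1  (J2: bond 1 brought effort, rest push out)
#2 stroke at J1  (prefer integral on C2)
#4 stroke at R1  (only one flow-in slot at J1)

#0 stroke→J1
#1 stroke→J2
#2 stroke→J1
#3 stroke→Sf1
#4 stroke→R1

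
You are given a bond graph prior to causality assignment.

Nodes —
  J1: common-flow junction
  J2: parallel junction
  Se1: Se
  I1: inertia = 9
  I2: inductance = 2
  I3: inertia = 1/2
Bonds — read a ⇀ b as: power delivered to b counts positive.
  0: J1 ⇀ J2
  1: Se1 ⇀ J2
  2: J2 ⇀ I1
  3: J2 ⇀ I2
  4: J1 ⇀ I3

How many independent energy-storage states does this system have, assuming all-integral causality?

β1 stroke→J2  (Se1 (Se) sets effort on bond)
β0 stroke→J1  (J2 effort already set via bond 1)
β2 stroke→I1  (0-jn J2 has e-setter on 1)
β3 stroke→I2  (common-e at J2 fixed by 1)
β4 stroke→I3  (closing 1-jn rule on J1)

3  (I1, I2, I3 all integral)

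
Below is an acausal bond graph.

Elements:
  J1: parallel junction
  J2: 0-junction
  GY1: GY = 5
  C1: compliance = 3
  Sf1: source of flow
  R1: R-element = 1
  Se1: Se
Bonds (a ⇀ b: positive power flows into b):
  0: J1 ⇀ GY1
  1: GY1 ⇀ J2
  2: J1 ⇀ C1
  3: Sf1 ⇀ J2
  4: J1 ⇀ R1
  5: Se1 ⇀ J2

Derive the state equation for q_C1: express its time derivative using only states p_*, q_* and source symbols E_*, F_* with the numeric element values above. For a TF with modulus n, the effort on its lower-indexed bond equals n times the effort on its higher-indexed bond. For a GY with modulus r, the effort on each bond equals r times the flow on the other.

dq_C1/dt = -E_Se1/5 - q_C1/3

#3 |Sf1  (Sf1 fixes flow; stroke at Sf1)
#5 |J2  (source Se1 imposes e)
#1 |GY1  (common-e at J2 fixed by 5)
#0 |GY1  (GY GY1: same side as bond 1)
#2 |J1  (C1 integral (e out))
#4 |R1  (J1 effort already set via bond 2)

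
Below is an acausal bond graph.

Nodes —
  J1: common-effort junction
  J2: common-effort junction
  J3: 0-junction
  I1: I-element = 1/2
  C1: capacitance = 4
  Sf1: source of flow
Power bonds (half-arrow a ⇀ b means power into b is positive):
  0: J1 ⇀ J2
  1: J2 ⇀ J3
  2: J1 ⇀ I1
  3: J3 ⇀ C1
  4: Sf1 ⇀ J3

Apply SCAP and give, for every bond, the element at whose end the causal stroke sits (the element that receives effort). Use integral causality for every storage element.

bond 4 →Sf1  (source Sf1 imposes f)
bond 2 →I1  (I1 integral (f out))
bond 0 →J1  (J1 needs exactly one e-in)
bond 1 →J2  (J2: last free bond brings effort in)
bond 3 →J3  (closing 0-jn rule on J3)

#0 →J1
#1 →J2
#2 →I1
#3 →J3
#4 →Sf1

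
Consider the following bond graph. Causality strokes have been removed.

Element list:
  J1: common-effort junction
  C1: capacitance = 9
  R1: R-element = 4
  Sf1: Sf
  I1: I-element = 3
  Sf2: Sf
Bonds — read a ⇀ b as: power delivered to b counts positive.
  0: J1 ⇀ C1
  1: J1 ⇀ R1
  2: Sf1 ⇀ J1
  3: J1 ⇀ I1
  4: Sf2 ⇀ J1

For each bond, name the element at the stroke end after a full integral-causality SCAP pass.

#0 |J1
#1 |R1
#2 |Sf1
#3 |I1
#4 |Sf2

β2 |Sf1  (Sf1 fixes flow; stroke at Sf1)
β4 |Sf2  (Sf2 fixes flow; stroke at Sf2)
β0 |J1  (C1 integral (e out))
β1 |R1  (J1 effort already set via bond 0)
β3 |I1  (0-jn J1 has e-setter on 0)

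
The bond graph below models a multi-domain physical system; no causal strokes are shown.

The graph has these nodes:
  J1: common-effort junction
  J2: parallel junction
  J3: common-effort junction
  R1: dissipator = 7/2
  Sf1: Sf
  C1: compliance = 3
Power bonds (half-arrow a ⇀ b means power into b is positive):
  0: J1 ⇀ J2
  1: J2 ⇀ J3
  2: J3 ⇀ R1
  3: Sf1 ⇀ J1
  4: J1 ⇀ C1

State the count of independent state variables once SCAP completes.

1  (C1 all integral)

#3 stroke at Sf1  (Sf1 (Sf) sets flow on bond)
#4 stroke at J1  (C1 outputs effort q/C1)
#0 stroke at J2  (J1: bond 4 brought effort, rest push out)
#1 stroke at J3  (0-jn J2 has e-setter on 0)
#2 stroke at R1  (0-jn J3 has e-setter on 1)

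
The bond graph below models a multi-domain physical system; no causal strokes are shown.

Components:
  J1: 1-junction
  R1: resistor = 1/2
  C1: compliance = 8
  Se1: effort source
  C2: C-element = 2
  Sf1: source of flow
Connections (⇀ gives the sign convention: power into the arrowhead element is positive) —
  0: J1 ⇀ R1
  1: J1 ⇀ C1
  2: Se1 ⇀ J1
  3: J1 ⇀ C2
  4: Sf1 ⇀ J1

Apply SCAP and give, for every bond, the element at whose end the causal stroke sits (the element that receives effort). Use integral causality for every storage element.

b2 stroke→J1  (Se1 (Se) sets effort on bond)
b4 stroke→Sf1  (Sf1 (Sf) sets flow on bond)
b0 stroke→J1  (common-f at J1 fixed by 4)
b1 stroke→J1  (1-jn J1 has f-setter on 4)
b3 stroke→J1  (1-jn J1 has f-setter on 4)

β0 →J1
β1 →J1
β2 →J1
β3 →J1
β4 →Sf1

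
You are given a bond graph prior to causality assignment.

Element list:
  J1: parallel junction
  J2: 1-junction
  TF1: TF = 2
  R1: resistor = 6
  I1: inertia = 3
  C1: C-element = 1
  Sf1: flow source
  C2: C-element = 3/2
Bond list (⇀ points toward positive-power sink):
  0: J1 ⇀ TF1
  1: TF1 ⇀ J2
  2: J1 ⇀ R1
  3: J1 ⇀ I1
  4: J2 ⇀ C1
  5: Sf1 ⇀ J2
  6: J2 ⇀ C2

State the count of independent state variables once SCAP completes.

3  (C1, C2, I1 all integral)

b5 stroke→Sf1  (Sf1: flow source, stroke at near end)
b1 stroke→J2  (1-jn J2 has f-setter on 5)
b4 stroke→J2  (1-jn J2 has f-setter on 5)
b6 stroke→J2  (common-f at J2 fixed by 5)
b0 stroke→TF1  (TF1: transformer flips bond 1)
b3 stroke→I1  (I1 outputs flow p/I1)
b2 stroke→J1  (only one effort-in slot at J1)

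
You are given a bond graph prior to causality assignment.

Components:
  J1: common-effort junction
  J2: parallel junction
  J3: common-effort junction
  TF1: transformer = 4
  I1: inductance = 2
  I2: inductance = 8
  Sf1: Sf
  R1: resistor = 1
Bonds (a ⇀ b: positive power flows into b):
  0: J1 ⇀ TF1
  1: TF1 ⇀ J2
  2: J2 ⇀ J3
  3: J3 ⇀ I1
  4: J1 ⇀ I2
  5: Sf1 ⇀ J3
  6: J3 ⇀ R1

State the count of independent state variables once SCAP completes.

bond 5 →Sf1  (Sf1 fixes flow; stroke at Sf1)
bond 3 →I1  (I1 outputs flow p/I1)
bond 4 →I2  (I2 integral (f out))
bond 0 →J1  (only one effort-in slot at J1)
bond 1 →TF1  (through TF1, causality passes straight; one stroke at TF1)
bond 2 →J2  (only one effort-in slot at J2)
bond 6 →J3  (only one effort-in slot at J3)

2  (I1, I2 all integral)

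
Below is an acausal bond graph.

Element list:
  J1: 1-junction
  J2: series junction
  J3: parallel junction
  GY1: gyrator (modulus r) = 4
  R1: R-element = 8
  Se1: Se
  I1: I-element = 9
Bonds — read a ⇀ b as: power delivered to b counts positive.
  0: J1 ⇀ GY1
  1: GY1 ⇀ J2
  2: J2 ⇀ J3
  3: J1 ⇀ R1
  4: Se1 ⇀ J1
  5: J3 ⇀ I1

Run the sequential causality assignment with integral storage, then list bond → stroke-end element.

β4 →J1  (source Se1 imposes e)
β5 →I1  (I1 outputs flow p/I1)
β2 →J3  (closing 0-jn rule on J3)
β1 →J2  (common-f at J2 fixed by 2)
β0 →J1  (through GY1, causality inverts; strokes same side of GY1)
β3 →R1  (only one flow-in slot at J1)

b0 |J1
b1 |J2
b2 |J3
b3 |R1
b4 |J1
b5 |I1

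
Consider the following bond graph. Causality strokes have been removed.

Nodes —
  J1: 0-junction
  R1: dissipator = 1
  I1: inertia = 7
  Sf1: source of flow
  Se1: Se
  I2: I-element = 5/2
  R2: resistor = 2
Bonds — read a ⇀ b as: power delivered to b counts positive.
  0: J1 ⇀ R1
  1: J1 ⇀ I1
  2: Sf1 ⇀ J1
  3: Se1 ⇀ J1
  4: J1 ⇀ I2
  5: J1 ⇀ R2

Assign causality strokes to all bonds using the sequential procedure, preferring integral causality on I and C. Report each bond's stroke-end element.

b2 |Sf1  (Sf1: flow source, stroke at near end)
b3 |J1  (Se1: effort source, stroke at far end)
b0 |R1  (0-jn J1 has e-setter on 3)
b1 |I1  (J1 effort already set via bond 3)
b4 |I2  (0-jn J1 has e-setter on 3)
b5 |R2  (0-jn J1 has e-setter on 3)

b0 →R1
b1 →I1
b2 →Sf1
b3 →J1
b4 →I2
b5 →R2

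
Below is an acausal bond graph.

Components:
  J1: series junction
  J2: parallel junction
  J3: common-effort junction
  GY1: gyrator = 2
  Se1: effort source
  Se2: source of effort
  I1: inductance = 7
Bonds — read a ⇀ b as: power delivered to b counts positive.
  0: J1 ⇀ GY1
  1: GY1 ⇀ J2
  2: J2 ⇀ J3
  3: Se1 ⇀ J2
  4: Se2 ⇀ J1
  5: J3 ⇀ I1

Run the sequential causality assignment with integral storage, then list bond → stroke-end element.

bond 3 stroke→J2  (Se1: effort source, stroke at far end)
bond 4 stroke→J1  (Se2 fixes effort; stroke away)
bond 0 stroke→GY1  (J1: last free bond brings flow in)
bond 1 stroke→GY1  (0-jn J2 has e-setter on 3)
bond 2 stroke→J3  (J2: bond 3 brought effort, rest push out)
bond 5 stroke→I1  (J3 effort already set via bond 2)

#0 stroke→GY1
#1 stroke→GY1
#2 stroke→J3
#3 stroke→J2
#4 stroke→J1
#5 stroke→I1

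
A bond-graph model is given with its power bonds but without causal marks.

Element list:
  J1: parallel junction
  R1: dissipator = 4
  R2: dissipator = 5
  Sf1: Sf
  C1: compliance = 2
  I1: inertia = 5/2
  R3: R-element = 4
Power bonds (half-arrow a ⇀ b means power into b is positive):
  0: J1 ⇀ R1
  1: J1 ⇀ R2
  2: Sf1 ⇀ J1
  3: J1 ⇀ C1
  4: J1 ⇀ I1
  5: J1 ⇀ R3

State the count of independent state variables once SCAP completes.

2  (C1, I1 all integral)

b2 stroke→Sf1  (Sf1: flow source, stroke at near end)
b3 stroke→J1  (prefer integral on C1)
b0 stroke→R1  (J1: bond 3 brought effort, rest push out)
b1 stroke→R2  (J1: bond 3 brought effort, rest push out)
b4 stroke→I1  (J1 effort already set via bond 3)
b5 stroke→R3  (J1 effort already set via bond 3)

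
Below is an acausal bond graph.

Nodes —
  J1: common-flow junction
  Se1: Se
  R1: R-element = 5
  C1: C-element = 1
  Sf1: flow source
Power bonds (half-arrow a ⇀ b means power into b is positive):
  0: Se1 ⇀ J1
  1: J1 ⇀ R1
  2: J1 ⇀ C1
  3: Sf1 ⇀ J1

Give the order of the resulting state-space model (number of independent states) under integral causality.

bond 0 stroke at J1  (Se1: effort source, stroke at far end)
bond 3 stroke at Sf1  (Sf1: flow source, stroke at near end)
bond 1 stroke at J1  (common-f at J1 fixed by 3)
bond 2 stroke at J1  (common-f at J1 fixed by 3)

1  (C1 all integral)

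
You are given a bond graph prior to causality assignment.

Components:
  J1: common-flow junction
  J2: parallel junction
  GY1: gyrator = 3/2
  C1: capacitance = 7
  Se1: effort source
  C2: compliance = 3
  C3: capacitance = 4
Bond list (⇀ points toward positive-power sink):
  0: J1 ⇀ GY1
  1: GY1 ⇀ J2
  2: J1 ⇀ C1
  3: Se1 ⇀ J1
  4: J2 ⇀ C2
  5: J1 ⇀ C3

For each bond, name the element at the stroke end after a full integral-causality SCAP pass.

#0 stroke→GY1
#1 stroke→GY1
#2 stroke→J1
#3 stroke→J1
#4 stroke→J2
#5 stroke→J1

bond 3 |J1  (Se1 (Se) sets effort on bond)
bond 2 |J1  (C1 outputs effort q/C1)
bond 4 |J2  (C2: C, integral causality)
bond 1 |GY1  (common-e at J2 fixed by 4)
bond 0 |GY1  (GY1 both-in/both-out from 1)
bond 5 |J1  (J1: bond 0 brought flow, rest push out)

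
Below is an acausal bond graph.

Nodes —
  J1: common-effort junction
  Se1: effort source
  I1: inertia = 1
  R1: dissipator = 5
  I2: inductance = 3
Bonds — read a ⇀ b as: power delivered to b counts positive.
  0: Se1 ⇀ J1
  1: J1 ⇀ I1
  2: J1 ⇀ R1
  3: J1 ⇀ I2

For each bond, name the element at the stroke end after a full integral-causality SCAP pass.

β0 stroke→J1
β1 stroke→I1
β2 stroke→R1
β3 stroke→I2

#0 stroke at J1  (Se1 fixes effort; stroke away)
#1 stroke at I1  (common-e at J1 fixed by 0)
#2 stroke at R1  (J1 effort already set via bond 0)
#3 stroke at I2  (J1: bond 0 brought effort, rest push out)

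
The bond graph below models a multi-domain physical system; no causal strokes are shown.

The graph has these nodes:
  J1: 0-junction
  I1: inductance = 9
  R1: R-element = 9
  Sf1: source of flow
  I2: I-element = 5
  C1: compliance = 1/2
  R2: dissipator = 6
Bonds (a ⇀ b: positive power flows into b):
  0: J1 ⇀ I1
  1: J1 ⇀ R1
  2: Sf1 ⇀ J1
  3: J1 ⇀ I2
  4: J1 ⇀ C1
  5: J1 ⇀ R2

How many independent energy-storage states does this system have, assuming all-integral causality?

3  (C1, I1, I2 all integral)

β2 →Sf1  (Sf1 (Sf) sets flow on bond)
β0 →I1  (prefer integral on I1)
β3 →I2  (prefer integral on I2)
β4 →J1  (C1 outputs effort q/C1)
β1 →R1  (J1: bond 4 brought effort, rest push out)
β5 →R2  (J1 effort already set via bond 4)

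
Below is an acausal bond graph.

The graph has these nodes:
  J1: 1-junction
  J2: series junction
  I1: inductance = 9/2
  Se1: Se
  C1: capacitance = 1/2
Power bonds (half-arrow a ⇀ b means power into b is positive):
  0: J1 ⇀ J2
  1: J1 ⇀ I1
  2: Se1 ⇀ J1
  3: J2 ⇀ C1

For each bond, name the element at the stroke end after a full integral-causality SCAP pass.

b2 stroke at J1  (source Se1 imposes e)
b1 stroke at I1  (I1 integral (f out))
b0 stroke at J1  (1-jn J1 has f-setter on 1)
b3 stroke at J2  (J2 flow already set via bond 0)

β0 →J1
β1 →I1
β2 →J1
β3 →J2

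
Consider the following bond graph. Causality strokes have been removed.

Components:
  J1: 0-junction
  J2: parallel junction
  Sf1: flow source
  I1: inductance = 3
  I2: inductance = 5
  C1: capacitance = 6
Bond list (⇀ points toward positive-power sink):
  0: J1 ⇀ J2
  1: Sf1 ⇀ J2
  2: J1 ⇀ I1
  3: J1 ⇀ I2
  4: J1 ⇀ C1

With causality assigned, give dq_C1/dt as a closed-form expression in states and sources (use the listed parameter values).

bond 1 stroke→Sf1  (Sf1 fixes flow; stroke at Sf1)
bond 0 stroke→J2  (closing 0-jn rule on J2)
bond 2 stroke→I1  (prefer integral on I1)
bond 3 stroke→I2  (I2 integral (f out))
bond 4 stroke→J1  (closing 0-jn rule on J1)

dq_C1/dt = F_Sf1 - p_I1/3 - p_I2/5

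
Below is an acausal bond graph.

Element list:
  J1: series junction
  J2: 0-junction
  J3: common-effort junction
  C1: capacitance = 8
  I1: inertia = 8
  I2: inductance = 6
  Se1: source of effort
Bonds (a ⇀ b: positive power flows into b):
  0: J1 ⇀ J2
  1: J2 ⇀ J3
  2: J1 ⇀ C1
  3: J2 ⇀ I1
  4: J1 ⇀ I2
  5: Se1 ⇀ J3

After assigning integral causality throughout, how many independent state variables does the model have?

3  (C1, I1, I2 all integral)

#5 →J3  (Se1: effort source, stroke at far end)
#1 →J2  (0-jn J3 has e-setter on 5)
#0 →J1  (J2 effort already set via bond 1)
#3 →I1  (common-e at J2 fixed by 1)
#2 →J1  (prefer integral on C1)
#4 →I2  (J1: last free bond brings flow in)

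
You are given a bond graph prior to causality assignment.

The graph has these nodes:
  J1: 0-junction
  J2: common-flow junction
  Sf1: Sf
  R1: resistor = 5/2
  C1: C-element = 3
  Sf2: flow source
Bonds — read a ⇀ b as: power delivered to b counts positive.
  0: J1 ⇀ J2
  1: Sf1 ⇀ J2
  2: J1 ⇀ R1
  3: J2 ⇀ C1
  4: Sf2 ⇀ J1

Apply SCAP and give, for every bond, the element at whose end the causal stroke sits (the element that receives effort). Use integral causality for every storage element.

b1 stroke at Sf1  (Sf1: flow source, stroke at near end)
b4 stroke at Sf2  (Sf2: flow source, stroke at near end)
b0 stroke at J2  (J2 flow already set via bond 1)
b3 stroke at J2  (common-f at J2 fixed by 1)
b2 stroke at J1  (J1 needs exactly one e-in)

#0 →J2
#1 →Sf1
#2 →J1
#3 →J2
#4 →Sf2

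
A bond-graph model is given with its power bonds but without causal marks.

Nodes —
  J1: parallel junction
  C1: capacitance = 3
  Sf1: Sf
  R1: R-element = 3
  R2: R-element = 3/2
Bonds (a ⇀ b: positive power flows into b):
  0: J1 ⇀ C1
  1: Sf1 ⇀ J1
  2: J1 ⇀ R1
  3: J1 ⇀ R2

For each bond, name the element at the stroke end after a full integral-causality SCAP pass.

b1 stroke→Sf1  (Sf1 (Sf) sets flow on bond)
b0 stroke→J1  (prefer integral on C1)
b2 stroke→R1  (J1 effort already set via bond 0)
b3 stroke→R2  (J1 effort already set via bond 0)

#0 stroke→J1
#1 stroke→Sf1
#2 stroke→R1
#3 stroke→R2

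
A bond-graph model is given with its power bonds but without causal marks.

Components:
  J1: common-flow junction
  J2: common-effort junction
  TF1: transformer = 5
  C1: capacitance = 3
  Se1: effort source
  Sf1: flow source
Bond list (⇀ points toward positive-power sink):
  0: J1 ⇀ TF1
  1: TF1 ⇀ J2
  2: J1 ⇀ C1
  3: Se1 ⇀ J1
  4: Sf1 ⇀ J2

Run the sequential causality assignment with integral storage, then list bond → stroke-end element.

#0 →TF1
#1 →J2
#2 →J1
#3 →J1
#4 →Sf1

#3 stroke at J1  (Se1 fixes effort; stroke away)
#4 stroke at Sf1  (source Sf1 imposes f)
#1 stroke at J2  (J2: last free bond brings effort in)
#0 stroke at TF1  (TF1: transformer flips bond 1)
#2 stroke at J1  (J1 flow already set via bond 0)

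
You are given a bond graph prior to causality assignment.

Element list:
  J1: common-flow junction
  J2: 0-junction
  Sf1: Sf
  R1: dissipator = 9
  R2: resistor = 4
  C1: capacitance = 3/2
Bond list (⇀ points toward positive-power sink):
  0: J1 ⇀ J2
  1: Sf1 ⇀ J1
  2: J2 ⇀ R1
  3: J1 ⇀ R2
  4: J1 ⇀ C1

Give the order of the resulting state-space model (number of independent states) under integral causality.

1  (C1 all integral)

b1 |Sf1  (Sf1 (Sf) sets flow on bond)
b0 |J1  (J1: bond 1 brought flow, rest push out)
b3 |J1  (J1: bond 1 brought flow, rest push out)
b4 |J1  (J1 flow already set via bond 1)
b2 |J2  (J2: last free bond brings effort in)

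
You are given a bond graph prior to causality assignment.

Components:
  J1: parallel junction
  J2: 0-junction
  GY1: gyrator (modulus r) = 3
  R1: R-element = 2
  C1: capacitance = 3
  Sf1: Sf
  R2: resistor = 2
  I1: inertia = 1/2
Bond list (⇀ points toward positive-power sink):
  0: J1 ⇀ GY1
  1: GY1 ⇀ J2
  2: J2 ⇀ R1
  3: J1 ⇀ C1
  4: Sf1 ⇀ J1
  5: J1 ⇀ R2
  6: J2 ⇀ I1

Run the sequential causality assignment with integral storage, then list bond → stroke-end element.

β0 stroke at GY1
β1 stroke at GY1
β2 stroke at J2
β3 stroke at J1
β4 stroke at Sf1
β5 stroke at R2
β6 stroke at I1

#4 stroke→Sf1  (Sf1 (Sf) sets flow on bond)
#3 stroke→J1  (prefer integral on C1)
#0 stroke→GY1  (0-jn J1 has e-setter on 3)
#5 stroke→R2  (J1 effort already set via bond 3)
#1 stroke→GY1  (GY GY1: same side as bond 0)
#6 stroke→I1  (I1 integral (f out))
#2 stroke→J2  (J2: last free bond brings effort in)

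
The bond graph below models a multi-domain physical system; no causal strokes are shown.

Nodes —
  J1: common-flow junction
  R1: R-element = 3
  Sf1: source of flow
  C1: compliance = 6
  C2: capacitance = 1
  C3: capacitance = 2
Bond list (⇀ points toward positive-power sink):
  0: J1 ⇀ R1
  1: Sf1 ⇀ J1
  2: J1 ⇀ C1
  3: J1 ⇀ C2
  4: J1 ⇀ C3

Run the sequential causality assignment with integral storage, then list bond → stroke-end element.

b1 stroke at Sf1  (Sf1 fixes flow; stroke at Sf1)
b0 stroke at J1  (J1 flow already set via bond 1)
b2 stroke at J1  (J1: bond 1 brought flow, rest push out)
b3 stroke at J1  (1-jn J1 has f-setter on 1)
b4 stroke at J1  (J1: bond 1 brought flow, rest push out)

β0 stroke→J1
β1 stroke→Sf1
β2 stroke→J1
β3 stroke→J1
β4 stroke→J1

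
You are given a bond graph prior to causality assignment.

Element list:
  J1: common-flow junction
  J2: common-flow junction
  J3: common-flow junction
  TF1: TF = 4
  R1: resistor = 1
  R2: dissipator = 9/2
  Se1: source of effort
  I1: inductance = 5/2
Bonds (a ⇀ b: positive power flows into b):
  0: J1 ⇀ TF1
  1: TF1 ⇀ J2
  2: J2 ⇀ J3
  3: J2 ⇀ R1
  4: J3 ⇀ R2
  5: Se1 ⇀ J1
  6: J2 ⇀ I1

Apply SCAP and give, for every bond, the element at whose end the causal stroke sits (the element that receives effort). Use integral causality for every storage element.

bond 5 |J1  (Se1 (Se) sets effort on bond)
bond 0 |TF1  (closing 1-jn rule on J1)
bond 1 |J2  (TF TF1: opposite of bond 0)
bond 6 |I1  (I1: I, integral causality)
bond 2 |J2  (J2: bond 6 brought flow, rest push out)
bond 3 |J2  (J2 flow already set via bond 6)
bond 4 |J3  (J3 flow already set via bond 2)

#0 →TF1
#1 →J2
#2 →J2
#3 →J2
#4 →J3
#5 →J1
#6 →I1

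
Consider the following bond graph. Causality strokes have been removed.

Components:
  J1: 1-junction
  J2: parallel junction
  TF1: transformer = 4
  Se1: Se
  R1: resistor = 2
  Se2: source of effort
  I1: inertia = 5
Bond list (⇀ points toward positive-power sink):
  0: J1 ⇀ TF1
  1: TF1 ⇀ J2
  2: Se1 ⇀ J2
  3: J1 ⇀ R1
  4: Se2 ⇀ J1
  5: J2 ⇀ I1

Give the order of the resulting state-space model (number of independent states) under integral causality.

1  (I1 all integral)

#2 stroke at J2  (Se1 (Se) sets effort on bond)
#4 stroke at J1  (source Se2 imposes e)
#1 stroke at TF1  (J2 effort already set via bond 2)
#5 stroke at I1  (common-e at J2 fixed by 2)
#0 stroke at J1  (TF TF1: opposite of bond 1)
#3 stroke at R1  (J1: last free bond brings flow in)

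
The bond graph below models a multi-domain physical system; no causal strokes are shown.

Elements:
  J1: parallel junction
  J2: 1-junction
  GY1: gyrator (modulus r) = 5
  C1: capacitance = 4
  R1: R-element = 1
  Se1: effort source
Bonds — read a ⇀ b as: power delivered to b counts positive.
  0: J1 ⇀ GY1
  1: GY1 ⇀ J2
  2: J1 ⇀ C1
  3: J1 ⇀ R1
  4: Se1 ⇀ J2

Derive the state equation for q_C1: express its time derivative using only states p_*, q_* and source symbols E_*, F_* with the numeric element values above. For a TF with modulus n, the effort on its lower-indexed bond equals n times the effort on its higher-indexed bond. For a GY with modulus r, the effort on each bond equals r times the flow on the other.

β4 stroke at J2  (Se1: effort source, stroke at far end)
β1 stroke at GY1  (only one flow-in slot at J2)
β0 stroke at GY1  (through GY1, causality inverts; strokes same side of GY1)
β2 stroke at J1  (prefer integral on C1)
β3 stroke at R1  (J1 effort already set via bond 2)

dq_C1/dt = E_Se1/5 - q_C1/4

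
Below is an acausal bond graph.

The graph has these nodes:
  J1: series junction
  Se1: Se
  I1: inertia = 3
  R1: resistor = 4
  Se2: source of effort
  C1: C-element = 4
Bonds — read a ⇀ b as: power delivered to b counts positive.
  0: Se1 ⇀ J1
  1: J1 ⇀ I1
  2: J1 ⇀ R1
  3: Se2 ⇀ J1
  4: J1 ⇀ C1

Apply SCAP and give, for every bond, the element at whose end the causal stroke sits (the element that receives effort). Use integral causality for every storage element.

β0 stroke at J1
β1 stroke at I1
β2 stroke at J1
β3 stroke at J1
β4 stroke at J1

β0 |J1  (Se1 fixes effort; stroke away)
β3 |J1  (Se2 fixes effort; stroke away)
β1 |I1  (I1 integral (f out))
β2 |J1  (1-jn J1 has f-setter on 1)
β4 |J1  (J1: bond 1 brought flow, rest push out)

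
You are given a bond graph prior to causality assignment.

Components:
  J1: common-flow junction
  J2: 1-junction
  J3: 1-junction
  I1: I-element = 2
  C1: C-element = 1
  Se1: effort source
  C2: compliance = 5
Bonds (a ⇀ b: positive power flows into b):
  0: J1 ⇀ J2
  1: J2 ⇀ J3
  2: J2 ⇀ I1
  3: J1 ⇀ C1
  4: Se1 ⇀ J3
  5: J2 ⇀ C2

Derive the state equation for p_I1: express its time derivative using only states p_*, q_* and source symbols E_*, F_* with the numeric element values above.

dp_I1/dt = E_Se1 - q_C1 - q_C2/5

bond 4 stroke→J3  (Se1: effort source, stroke at far end)
bond 1 stroke→J2  (J3 needs exactly one f-in)
bond 2 stroke→I1  (I1 outputs flow p/I1)
bond 0 stroke→J2  (1-jn J2 has f-setter on 2)
bond 5 stroke→J2  (J2: bond 2 brought flow, rest push out)
bond 3 stroke→J1  (J1 flow already set via bond 0)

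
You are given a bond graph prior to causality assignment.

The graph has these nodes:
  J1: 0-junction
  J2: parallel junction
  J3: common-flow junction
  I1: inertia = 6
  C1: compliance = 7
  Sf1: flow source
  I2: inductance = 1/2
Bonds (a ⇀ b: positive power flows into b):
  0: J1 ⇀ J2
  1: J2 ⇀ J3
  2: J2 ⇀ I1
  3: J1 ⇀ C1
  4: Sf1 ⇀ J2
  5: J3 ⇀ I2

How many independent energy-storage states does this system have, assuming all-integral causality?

3  (C1, I1, I2 all integral)

β4 |Sf1  (Sf1: flow source, stroke at near end)
β2 |I1  (I1 integral (f out))
β3 |J1  (C1: C, integral causality)
β0 |J2  (J1: bond 3 brought effort, rest push out)
β1 |J3  (J2 effort already set via bond 0)
β5 |I2  (closing 1-jn rule on J3)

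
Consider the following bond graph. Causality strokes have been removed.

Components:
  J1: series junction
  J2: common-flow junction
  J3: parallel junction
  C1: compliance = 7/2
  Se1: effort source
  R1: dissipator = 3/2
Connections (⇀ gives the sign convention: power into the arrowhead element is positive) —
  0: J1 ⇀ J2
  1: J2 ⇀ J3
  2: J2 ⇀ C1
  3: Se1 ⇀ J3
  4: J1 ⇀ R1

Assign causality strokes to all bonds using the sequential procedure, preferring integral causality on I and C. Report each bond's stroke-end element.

bond 3 stroke→J3  (Se1 (Se) sets effort on bond)
bond 1 stroke→J2  (J3 effort already set via bond 3)
bond 2 stroke→J2  (prefer integral on C1)
bond 0 stroke→J1  (J2 needs exactly one f-in)
bond 4 stroke→R1  (J1: last free bond brings flow in)

β0 →J1
β1 →J2
β2 →J2
β3 →J3
β4 →R1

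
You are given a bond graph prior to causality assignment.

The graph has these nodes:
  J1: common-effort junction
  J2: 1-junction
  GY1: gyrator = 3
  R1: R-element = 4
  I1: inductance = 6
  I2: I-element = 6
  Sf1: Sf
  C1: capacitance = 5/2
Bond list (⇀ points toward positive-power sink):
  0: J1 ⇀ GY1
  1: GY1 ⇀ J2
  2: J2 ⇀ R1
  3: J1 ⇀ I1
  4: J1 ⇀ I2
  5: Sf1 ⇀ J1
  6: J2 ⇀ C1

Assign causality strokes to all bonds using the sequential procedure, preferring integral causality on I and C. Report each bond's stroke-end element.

bond 5 stroke→Sf1  (Sf1 fixes flow; stroke at Sf1)
bond 3 stroke→I1  (I1 integral (f out))
bond 4 stroke→I2  (I2: I, integral causality)
bond 0 stroke→J1  (only one effort-in slot at J1)
bond 1 stroke→J2  (through GY1, causality inverts; strokes same side of GY1)
bond 6 stroke→J2  (C1 integral (e out))
bond 2 stroke→R1  (only one flow-in slot at J2)

b0 →J1
b1 →J2
b2 →R1
b3 →I1
b4 →I2
b5 →Sf1
b6 →J2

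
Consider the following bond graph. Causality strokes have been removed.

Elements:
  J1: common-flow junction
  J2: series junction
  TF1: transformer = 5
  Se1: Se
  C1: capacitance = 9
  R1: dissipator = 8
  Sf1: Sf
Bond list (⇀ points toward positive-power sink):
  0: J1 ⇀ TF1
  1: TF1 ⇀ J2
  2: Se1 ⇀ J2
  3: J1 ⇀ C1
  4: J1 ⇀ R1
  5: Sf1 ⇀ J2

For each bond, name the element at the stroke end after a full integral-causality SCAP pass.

b2 |J2  (source Se1 imposes e)
b5 |Sf1  (source Sf1 imposes f)
b1 |J2  (1-jn J2 has f-setter on 5)
b0 |TF1  (TF1 one-in-one-out from 1)
b3 |J1  (J1: bond 0 brought flow, rest push out)
b4 |J1  (J1: bond 0 brought flow, rest push out)

#0 stroke→TF1
#1 stroke→J2
#2 stroke→J2
#3 stroke→J1
#4 stroke→J1
#5 stroke→Sf1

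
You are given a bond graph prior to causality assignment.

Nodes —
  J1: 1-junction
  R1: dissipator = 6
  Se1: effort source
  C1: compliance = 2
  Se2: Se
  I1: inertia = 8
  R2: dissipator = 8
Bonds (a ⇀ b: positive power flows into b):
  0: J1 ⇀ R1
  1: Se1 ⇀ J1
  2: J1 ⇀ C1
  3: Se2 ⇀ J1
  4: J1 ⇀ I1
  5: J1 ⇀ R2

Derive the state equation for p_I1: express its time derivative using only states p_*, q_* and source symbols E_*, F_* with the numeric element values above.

dp_I1/dt = E_Se1 + E_Se2 - 7*p_I1/4 - q_C1/2

#1 stroke→J1  (Se1 fixes effort; stroke away)
#3 stroke→J1  (Se2 (Se) sets effort on bond)
#2 stroke→J1  (C1: C, integral causality)
#4 stroke→I1  (I1 integral (f out))
#0 stroke→J1  (common-f at J1 fixed by 4)
#5 stroke→J1  (J1 flow already set via bond 4)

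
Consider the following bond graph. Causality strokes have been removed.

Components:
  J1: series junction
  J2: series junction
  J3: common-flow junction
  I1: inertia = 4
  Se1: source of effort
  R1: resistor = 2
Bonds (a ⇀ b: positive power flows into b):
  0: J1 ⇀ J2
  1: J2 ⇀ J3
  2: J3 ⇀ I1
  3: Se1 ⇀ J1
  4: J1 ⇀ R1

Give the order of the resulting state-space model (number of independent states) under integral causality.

1  (I1 all integral)

b3 →J1  (Se1 fixes effort; stroke away)
b2 →I1  (I1: I, integral causality)
b1 →J3  (common-f at J3 fixed by 2)
b0 →J2  (J2 flow already set via bond 1)
b4 →J1  (J1 flow already set via bond 0)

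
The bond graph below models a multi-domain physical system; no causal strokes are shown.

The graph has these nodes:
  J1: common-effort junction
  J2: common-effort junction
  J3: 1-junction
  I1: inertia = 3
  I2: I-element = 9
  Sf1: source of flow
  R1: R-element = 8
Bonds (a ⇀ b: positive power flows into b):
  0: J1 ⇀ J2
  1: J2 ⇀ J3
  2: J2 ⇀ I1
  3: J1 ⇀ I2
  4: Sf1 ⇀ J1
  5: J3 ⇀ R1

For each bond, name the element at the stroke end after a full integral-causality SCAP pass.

b4 |Sf1  (Sf1 (Sf) sets flow on bond)
b2 |I1  (I1: I, integral causality)
b3 |I2  (I2 outputs flow p/I2)
b0 |J1  (only one effort-in slot at J1)
b1 |J2  (J2: last free bond brings effort in)
b5 |J3  (J3: bond 1 brought flow, rest push out)

#0 stroke at J1
#1 stroke at J2
#2 stroke at I1
#3 stroke at I2
#4 stroke at Sf1
#5 stroke at J3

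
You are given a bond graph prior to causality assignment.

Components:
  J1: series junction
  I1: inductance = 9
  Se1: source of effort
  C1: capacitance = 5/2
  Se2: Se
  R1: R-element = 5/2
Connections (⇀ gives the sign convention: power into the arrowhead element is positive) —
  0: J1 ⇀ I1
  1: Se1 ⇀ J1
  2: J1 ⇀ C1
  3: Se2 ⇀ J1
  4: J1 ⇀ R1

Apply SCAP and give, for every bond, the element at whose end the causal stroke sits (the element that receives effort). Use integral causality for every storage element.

β1 |J1  (Se1: effort source, stroke at far end)
β3 |J1  (Se2 fixes effort; stroke away)
β0 |I1  (prefer integral on I1)
β2 |J1  (J1: bond 0 brought flow, rest push out)
β4 |J1  (J1: bond 0 brought flow, rest push out)

β0 stroke→I1
β1 stroke→J1
β2 stroke→J1
β3 stroke→J1
β4 stroke→J1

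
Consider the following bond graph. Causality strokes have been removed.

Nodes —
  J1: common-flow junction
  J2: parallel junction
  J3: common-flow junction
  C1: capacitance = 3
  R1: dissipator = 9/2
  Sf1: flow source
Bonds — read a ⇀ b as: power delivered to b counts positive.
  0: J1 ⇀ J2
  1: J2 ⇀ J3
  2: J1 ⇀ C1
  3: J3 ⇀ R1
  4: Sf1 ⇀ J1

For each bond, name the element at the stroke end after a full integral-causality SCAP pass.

b4 stroke at Sf1  (Sf1: flow source, stroke at near end)
b0 stroke at J1  (J1: bond 4 brought flow, rest push out)
b2 stroke at J1  (J1: bond 4 brought flow, rest push out)
b1 stroke at J2  (only one effort-in slot at J2)
b3 stroke at J3  (J3: bond 1 brought flow, rest push out)

β0 →J1
β1 →J2
β2 →J1
β3 →J3
β4 →Sf1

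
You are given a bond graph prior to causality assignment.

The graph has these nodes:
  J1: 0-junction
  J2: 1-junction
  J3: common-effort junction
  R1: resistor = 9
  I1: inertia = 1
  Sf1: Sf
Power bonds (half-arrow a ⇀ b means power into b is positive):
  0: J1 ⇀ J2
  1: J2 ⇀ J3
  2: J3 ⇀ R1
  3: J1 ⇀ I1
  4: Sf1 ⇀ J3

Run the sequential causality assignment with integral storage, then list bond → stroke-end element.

β0 stroke→J1
β1 stroke→J2
β2 stroke→J3
β3 stroke→I1
β4 stroke→Sf1

β4 stroke at Sf1  (Sf1 fixes flow; stroke at Sf1)
β3 stroke at I1  (prefer integral on I1)
β0 stroke at J1  (J1: last free bond brings effort in)
β1 stroke at J2  (J2 flow already set via bond 0)
β2 stroke at J3  (only one effort-in slot at J3)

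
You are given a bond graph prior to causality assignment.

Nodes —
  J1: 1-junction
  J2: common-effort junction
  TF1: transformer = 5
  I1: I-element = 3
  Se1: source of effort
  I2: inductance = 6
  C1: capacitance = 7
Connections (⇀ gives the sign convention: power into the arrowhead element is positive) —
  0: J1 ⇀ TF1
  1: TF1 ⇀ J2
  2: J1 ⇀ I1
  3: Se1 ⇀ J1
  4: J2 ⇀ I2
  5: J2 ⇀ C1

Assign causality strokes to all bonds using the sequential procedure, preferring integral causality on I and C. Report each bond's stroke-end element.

β0 stroke at J1
β1 stroke at TF1
β2 stroke at I1
β3 stroke at J1
β4 stroke at I2
β5 stroke at J2

#3 |J1  (Se1: effort source, stroke at far end)
#2 |I1  (I1 outputs flow p/I1)
#0 |J1  (common-f at J1 fixed by 2)
#1 |TF1  (TF1: transformer flips bond 0)
#4 |I2  (I2 outputs flow p/I2)
#5 |J2  (closing 0-jn rule on J2)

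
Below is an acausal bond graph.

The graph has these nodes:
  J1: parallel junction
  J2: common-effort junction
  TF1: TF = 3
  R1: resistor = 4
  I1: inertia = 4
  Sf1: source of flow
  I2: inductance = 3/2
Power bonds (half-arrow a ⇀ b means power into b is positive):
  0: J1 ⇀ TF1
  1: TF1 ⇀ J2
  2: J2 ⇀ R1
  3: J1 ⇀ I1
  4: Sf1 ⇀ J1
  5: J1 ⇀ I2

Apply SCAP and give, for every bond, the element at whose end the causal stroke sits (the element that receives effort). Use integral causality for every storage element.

b4 stroke→Sf1  (Sf1 (Sf) sets flow on bond)
b3 stroke→I1  (I1 integral (f out))
b5 stroke→I2  (prefer integral on I2)
b0 stroke→J1  (J1: last free bond brings effort in)
b1 stroke→TF1  (TF1: transformer flips bond 0)
b2 stroke→J2  (J2 needs exactly one e-in)

β0 |J1
β1 |TF1
β2 |J2
β3 |I1
β4 |Sf1
β5 |I2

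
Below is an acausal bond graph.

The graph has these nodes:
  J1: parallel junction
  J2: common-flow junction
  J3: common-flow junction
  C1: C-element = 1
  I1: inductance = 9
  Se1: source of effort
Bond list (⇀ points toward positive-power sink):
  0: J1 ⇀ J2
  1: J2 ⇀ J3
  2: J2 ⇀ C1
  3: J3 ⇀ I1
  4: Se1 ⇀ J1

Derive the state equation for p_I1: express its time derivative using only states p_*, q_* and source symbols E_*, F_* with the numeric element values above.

dp_I1/dt = E_Se1 - q_C1

#4 stroke→J1  (source Se1 imposes e)
#0 stroke→J2  (J1: bond 4 brought effort, rest push out)
#2 stroke→J2  (C1: C, integral causality)
#1 stroke→J3  (J2: last free bond brings flow in)
#3 stroke→I1  (closing 1-jn rule on J3)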